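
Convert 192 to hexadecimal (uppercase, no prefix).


192 = C0 hex

C0


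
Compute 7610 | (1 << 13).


7610 | (1 << 13) = 7610 | 8192 = 15802

15802


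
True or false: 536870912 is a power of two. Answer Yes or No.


0b100000000000000000000000000000. Only one bit set => Yes

Yes


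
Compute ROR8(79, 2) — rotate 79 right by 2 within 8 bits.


Rotate 0b1001111 right by 2 (8-bit) = 0b11010011 = 211

211


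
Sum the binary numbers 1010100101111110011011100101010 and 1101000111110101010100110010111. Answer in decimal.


1010100101111110011011100101010 + 1101000111110101010100110010111 = 10111101101110011110000011000001 = 3183075521

3183075521


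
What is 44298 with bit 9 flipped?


44298 ^ (1 << 9) = 44298 ^ 512 = 44810

44810


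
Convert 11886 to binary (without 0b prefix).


11886 = 10111001101110 in binary

10111001101110


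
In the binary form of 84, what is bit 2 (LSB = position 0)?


0b1010100, position 2 = 1

1


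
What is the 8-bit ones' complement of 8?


8 ^ 255 = 247

247


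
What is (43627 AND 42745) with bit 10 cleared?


Step 1: 43627 & 42745 = 41577
Step 2: 41577 & ~(1 << 10) = 41577

41577


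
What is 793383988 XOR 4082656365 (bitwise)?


0b101111010010100001010000110100 ^ 0b11110011010110000110010001101101 = 0b11011100000100100111000001011001 = 3692195929

3692195929


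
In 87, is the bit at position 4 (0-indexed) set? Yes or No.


0b1010111, bit 4 = 1. Yes

Yes


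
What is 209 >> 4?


0b11010001 >> 4 = 0b1101 = 13

13


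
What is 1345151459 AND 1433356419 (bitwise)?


0b1010000001011010110000111100011 & 0b1010101011011110100100010000011 = 0b1010000001011010100000010000011 = 1345142915

1345142915


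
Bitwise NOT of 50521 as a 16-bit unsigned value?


~0b1100010101011001 = 0b11101010100110 = 15014 (16-bit unsigned)

15014


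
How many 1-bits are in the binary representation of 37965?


0b1001010001001101 has 7 set bits

7


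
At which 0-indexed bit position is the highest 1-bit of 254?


0b11111110. Highest set bit at position 7

7


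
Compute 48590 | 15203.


0b1011110111001110 | 0b11101101100011 = 0b1011111111101111 = 49135

49135


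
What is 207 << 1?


0b11001111 << 1 = 0b110011110 = 414

414


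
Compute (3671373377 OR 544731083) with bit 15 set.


Step 1: 3671373377 | 544731083 = 4210556875
Step 2: 4210556875 | (1 << 15) = 4210556875 | 32768 = 4210556875

4210556875


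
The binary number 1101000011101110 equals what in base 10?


1101000011101110 in decimal = 53486

53486


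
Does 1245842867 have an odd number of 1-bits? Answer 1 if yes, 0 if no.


0b1001010010000100000110110110011 has 13 ones => parity 1

1


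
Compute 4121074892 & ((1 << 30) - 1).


4121074892 & 1073741823 = 899849420

899849420


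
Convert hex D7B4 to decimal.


D7B4 hex = 55220 decimal

55220


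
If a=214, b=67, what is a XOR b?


214 ^ 67 = 149

149


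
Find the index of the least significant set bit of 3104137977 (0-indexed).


0b10111001000001010110001011111001. Lowest set bit at position 0

0


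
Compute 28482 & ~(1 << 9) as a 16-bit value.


28482 & ~(1 << 9) = 27970

27970


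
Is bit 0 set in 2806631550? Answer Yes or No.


0b10100111010010011100110001111110, bit 0 = 0. No

No


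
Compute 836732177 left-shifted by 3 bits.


0b110001110111111000010100010001 << 3 = 0b110001110111111000010100010001000 = 6693857416

6693857416


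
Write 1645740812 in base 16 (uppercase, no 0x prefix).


1645740812 = 6218030C hex

6218030C


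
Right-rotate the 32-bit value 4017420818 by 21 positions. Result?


Rotate 0b11101111011101001111101000010010 right by 21 (32-bit) = 0b10100111110100001001011101111011 = 2815465339

2815465339


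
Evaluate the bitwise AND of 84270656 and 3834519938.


0b101000001011101111001000000 & 0b11100100100011100010000110000010 = 0b100000001000000000000000000 = 67371008

67371008


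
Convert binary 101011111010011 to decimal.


101011111010011 in decimal = 22483

22483


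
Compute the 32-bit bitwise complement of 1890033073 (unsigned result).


~0b1110000101001111001110110110001 = 0b10001111010110000110001001001110 = 2404934222 (32-bit unsigned)

2404934222


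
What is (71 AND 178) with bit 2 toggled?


Step 1: 71 & 178 = 2
Step 2: 2 ^ (1 << 2) = 2 ^ 4 = 6

6


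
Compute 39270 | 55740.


0b1001100101100110 | 0b1101100110111100 = 0b1101100111111110 = 55806

55806


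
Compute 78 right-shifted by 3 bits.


0b1001110 >> 3 = 0b1001 = 9

9


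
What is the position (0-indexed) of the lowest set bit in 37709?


0b1001001101001101. Lowest set bit at position 0

0


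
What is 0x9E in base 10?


9E hex = 158 decimal

158


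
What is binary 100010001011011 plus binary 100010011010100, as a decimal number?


100010001011011 + 100010011010100 = 1000100100101111 = 35119

35119


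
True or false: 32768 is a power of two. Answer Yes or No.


0b1000000000000000. Only one bit set => Yes

Yes


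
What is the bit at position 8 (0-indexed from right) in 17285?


0b100001110000101, position 8 = 1

1


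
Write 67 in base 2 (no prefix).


67 = 1000011 in binary

1000011


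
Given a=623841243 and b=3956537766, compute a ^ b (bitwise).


623841243 ^ 3956537766 = 3472684669

3472684669


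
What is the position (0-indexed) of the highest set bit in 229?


0b11100101. Highest set bit at position 7

7


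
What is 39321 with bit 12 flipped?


39321 ^ (1 << 12) = 39321 ^ 4096 = 35225

35225


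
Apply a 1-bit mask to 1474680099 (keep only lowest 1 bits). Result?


1474680099 & 1 = 1

1


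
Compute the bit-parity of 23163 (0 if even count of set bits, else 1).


0b101101001111011 has 10 ones => parity 0

0


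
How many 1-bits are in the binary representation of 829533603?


0b110001011100011010110110100011 has 16 set bits

16


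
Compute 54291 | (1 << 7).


54291 | (1 << 7) = 54291 | 128 = 54419

54419


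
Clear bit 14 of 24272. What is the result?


24272 & ~(1 << 14) = 7888

7888


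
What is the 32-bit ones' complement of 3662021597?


3662021597 ^ 4294967295 = 632945698

632945698


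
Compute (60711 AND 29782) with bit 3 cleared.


Step 1: 60711 & 29782 = 25606
Step 2: 25606 & ~(1 << 3) = 25606

25606


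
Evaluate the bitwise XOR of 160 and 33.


0b10100000 ^ 0b100001 = 0b10000001 = 129

129


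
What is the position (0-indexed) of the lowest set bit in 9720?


0b10010111111000. Lowest set bit at position 3

3


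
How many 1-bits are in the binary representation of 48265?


0b1011110010001001 has 8 set bits

8


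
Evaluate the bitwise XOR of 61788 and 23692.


0b1111000101011100 ^ 0b101110010001100 = 0b1010110111010000 = 44496

44496


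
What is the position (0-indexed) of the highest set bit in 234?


0b11101010. Highest set bit at position 7

7


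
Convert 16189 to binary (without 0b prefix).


16189 = 11111100111101 in binary

11111100111101


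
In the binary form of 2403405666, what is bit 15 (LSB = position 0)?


0b10001111010000010000111101100010, position 15 = 0

0


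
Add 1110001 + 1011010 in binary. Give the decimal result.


1110001 + 1011010 = 11001011 = 203

203


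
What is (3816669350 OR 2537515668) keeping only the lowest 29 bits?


Step 1: 3816669350 | 2537515668 = 4152355510
Step 2: 4152355510 & 536870911 = 394259126

394259126


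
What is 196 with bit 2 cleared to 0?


196 & ~(1 << 2) = 192

192


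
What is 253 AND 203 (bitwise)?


0b11111101 & 0b11001011 = 0b11001001 = 201

201


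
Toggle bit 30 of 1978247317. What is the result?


1978247317 ^ (1 << 30) = 1978247317 ^ 1073741824 = 904505493

904505493


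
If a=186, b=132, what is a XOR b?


186 ^ 132 = 62

62


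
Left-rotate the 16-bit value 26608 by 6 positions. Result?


Rotate 0b110011111110000 left by 6 (16-bit) = 0b1111110000011001 = 64537

64537


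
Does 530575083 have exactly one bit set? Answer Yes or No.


0b11111100111111110111011101011. Multiple bits set => No

No


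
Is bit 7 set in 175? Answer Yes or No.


0b10101111, bit 7 = 1. Yes

Yes


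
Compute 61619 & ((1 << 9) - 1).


61619 & 511 = 179

179


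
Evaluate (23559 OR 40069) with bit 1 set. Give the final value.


Step 1: 23559 | 40069 = 56455
Step 2: 56455 | (1 << 1) = 56455 | 2 = 56455

56455


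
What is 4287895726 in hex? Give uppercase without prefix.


4287895726 = FF9418AE hex

FF9418AE


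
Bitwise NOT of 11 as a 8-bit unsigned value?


~0b1011 = 0b11110100 = 244 (8-bit unsigned)

244


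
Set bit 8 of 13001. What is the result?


13001 | (1 << 8) = 13001 | 256 = 13257

13257


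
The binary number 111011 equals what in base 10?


111011 in decimal = 59

59


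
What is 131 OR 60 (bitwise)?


0b10000011 | 0b111100 = 0b10111111 = 191

191


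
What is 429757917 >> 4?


0b11001100111011001010111011101 >> 4 = 0b1100110011101100101011101 = 26859869

26859869


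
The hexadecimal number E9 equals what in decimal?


E9 hex = 233 decimal

233


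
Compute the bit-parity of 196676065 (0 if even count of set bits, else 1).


0b1011101110010000100111100001 has 14 ones => parity 0

0


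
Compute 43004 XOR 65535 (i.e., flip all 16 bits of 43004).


43004 ^ 65535 = 22531

22531


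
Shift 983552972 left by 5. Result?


0b111010100111111101001111001100 << 5 = 0b11101010011111110100111100110000000 = 31473695104

31473695104


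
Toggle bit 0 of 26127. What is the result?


26127 ^ (1 << 0) = 26127 ^ 1 = 26126

26126


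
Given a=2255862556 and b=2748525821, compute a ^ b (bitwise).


2255862556 ^ 2748525821 = 631674849

631674849


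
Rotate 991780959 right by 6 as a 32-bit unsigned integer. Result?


Rotate 0b111011000111010110000001011111 right by 6 (32-bit) = 0b1111100111011000111010110000001 = 2095871361

2095871361


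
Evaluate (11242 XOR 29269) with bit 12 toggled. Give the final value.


Step 1: 11242 ^ 29269 = 22975
Step 2: 22975 ^ (1 << 12) = 22975 ^ 4096 = 18879

18879


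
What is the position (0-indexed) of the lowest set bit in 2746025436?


0b10100011101011010000010111011100. Lowest set bit at position 2

2


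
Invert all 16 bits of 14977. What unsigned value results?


14977 ^ 65535 = 50558

50558


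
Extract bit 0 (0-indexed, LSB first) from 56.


0b111000, position 0 = 0

0


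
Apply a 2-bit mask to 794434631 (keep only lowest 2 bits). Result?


794434631 & 3 = 3

3


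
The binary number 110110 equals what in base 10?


110110 in decimal = 54

54


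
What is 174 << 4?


0b10101110 << 4 = 0b101011100000 = 2784

2784


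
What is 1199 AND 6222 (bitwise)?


0b10010101111 & 0b1100001001110 = 0b1110 = 14

14


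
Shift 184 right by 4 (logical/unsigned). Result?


0b10111000 >> 4 = 0b1011 = 11

11


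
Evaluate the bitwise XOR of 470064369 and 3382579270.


0b11100000001001001110011110001 ^ 0b11001001100111100001000001000110 = 0b11010101100110101000110010110111 = 3583675575

3583675575


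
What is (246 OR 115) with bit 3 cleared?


Step 1: 246 | 115 = 247
Step 2: 247 & ~(1 << 3) = 247

247


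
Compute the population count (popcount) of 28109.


0b110110111001101 has 10 set bits

10


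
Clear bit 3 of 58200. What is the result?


58200 & ~(1 << 3) = 58192

58192


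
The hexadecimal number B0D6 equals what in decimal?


B0D6 hex = 45270 decimal

45270


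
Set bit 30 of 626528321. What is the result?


626528321 | (1 << 30) = 626528321 | 1073741824 = 1700270145

1700270145


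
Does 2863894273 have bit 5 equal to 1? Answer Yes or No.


0b10101010101100111000111100000001, bit 5 = 0. No

No


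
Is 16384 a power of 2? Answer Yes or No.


0b100000000000000. Only one bit set => Yes

Yes


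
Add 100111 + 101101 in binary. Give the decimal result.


100111 + 101101 = 1010100 = 84

84


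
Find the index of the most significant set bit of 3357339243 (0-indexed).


0b11001000000111001110111001101011. Highest set bit at position 31

31


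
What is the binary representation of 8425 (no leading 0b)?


8425 = 10000011101001 in binary

10000011101001


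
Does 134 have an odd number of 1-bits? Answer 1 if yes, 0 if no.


0b10000110 has 3 ones => parity 1

1


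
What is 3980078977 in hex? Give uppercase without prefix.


3980078977 = ED3B2F81 hex

ED3B2F81


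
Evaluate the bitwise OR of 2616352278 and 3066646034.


0b10011011111100100101111000010110 | 0b10110110110010010100111000010010 = 0b10111111111110110101111000010110 = 3220921878

3220921878


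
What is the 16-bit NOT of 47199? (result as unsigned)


~0b1011100001011111 = 0b100011110100000 = 18336 (16-bit unsigned)

18336


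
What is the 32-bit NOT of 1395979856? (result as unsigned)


~0b1010011001101001111011001010000 = 0b10101100110010110000100110101111 = 2898987439 (32-bit unsigned)

2898987439


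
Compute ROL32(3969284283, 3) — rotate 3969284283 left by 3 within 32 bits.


Rotate 0b11101100100101100111100010111011 left by 3 (32-bit) = 0b1100100101100111100010111011111 = 1689503199

1689503199


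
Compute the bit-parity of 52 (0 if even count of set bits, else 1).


0b110100 has 3 ones => parity 1

1


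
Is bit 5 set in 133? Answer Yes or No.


0b10000101, bit 5 = 0. No

No


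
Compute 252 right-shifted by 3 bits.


0b11111100 >> 3 = 0b11111 = 31

31


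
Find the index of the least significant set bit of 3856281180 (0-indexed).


0b11100101110110100010111001011100. Lowest set bit at position 2

2


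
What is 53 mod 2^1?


53 & 1 = 1

1


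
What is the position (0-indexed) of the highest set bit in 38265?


0b1001010101111001. Highest set bit at position 15

15


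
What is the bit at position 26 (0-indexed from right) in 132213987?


0b111111000010110110011100011, position 26 = 1

1


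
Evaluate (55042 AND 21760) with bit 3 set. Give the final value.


Step 1: 55042 & 21760 = 21760
Step 2: 21760 | (1 << 3) = 21760 | 8 = 21768

21768


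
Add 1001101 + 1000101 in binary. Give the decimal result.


1001101 + 1000101 = 10010010 = 146

146


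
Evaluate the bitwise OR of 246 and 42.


0b11110110 | 0b101010 = 0b11111110 = 254

254


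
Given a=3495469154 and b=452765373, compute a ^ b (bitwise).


3495469154 ^ 452765373 = 3399747295

3399747295


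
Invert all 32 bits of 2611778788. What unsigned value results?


2611778788 ^ 4294967295 = 1683188507

1683188507


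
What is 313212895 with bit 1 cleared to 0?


313212895 & ~(1 << 1) = 313212893

313212893


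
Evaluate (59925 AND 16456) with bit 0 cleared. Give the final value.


Step 1: 59925 & 16456 = 16384
Step 2: 16384 & ~(1 << 0) = 16384

16384


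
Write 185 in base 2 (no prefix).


185 = 10111001 in binary

10111001


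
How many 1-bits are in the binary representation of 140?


0b10001100 has 3 set bits

3


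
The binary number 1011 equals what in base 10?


1011 in decimal = 11

11


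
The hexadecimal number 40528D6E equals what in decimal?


40528D6E hex = 1079151982 decimal

1079151982


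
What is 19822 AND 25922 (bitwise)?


0b100110101101110 & 0b110010101000010 = 0b100010101000010 = 17730

17730


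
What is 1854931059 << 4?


0b1101110100100000000000001110011 << 4 = 0b11011101001000000000000011100110000 = 29678896944

29678896944


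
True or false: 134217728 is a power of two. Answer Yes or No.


0b1000000000000000000000000000. Only one bit set => Yes

Yes


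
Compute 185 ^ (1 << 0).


185 ^ (1 << 0) = 185 ^ 1 = 184

184


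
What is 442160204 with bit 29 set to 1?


442160204 | (1 << 29) = 442160204 | 536870912 = 979031116

979031116


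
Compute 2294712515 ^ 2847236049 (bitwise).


0b10001000110001101000100011000011 ^ 0b10101001101101010101111111010001 = 0b100001011100111101011100010010 = 561239826

561239826


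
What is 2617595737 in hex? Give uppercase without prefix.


2617595737 = 9C055759 hex

9C055759


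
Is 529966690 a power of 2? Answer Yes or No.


0b11111100101101010011001100010. Multiple bits set => No

No


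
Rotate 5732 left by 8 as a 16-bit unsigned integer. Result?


Rotate 0b1011001100100 left by 8 (16-bit) = 0b110010000010110 = 25622

25622


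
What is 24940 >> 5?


0b110000101101100 >> 5 = 0b1100001011 = 779

779


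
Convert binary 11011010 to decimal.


11011010 in decimal = 218

218


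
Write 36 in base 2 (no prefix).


36 = 100100 in binary

100100


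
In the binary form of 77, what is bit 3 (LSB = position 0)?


0b1001101, position 3 = 1

1


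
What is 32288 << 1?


0b111111000100000 << 1 = 0b1111110001000000 = 64576

64576


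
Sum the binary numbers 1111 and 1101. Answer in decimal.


1111 + 1101 = 11100 = 28

28


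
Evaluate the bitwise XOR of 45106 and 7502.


0b1011000000110010 ^ 0b1110101001110 = 0b1010110101111100 = 44412

44412


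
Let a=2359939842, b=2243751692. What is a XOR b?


2359939842 ^ 2243751692 = 152386574

152386574


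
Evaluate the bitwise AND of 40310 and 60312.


0b1001110101110110 & 0b1110101110011000 = 0b1000100100010000 = 35088

35088


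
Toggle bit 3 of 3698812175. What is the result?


3698812175 ^ (1 << 3) = 3698812175 ^ 8 = 3698812167

3698812167


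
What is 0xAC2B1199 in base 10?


AC2B1199 hex = 2888503705 decimal

2888503705


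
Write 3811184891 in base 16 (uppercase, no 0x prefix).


3811184891 = E32A10FB hex

E32A10FB


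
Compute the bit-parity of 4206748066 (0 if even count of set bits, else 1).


0b11111010101111011110000110100010 has 19 ones => parity 1

1


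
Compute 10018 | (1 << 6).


10018 | (1 << 6) = 10018 | 64 = 10082

10082


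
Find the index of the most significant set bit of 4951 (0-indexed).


0b1001101010111. Highest set bit at position 12

12


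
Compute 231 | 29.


0b11100111 | 0b11101 = 0b11111111 = 255

255


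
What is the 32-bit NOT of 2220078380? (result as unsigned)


~0b10000100010100111011010100101100 = 0b1111011101011000100101011010011 = 2074888915 (32-bit unsigned)

2074888915


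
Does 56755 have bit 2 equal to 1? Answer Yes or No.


0b1101110110110011, bit 2 = 0. No

No


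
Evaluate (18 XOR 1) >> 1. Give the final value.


Step 1: 18 ^ 1 = 19
Step 2: 19 >> 1 = 9

9


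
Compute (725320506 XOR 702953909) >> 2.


Step 1: 725320506 ^ 702953909 = 48085647
Step 2: 48085647 >> 2 = 12021411

12021411


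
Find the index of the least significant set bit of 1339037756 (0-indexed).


0b1001111110100000001100000111100. Lowest set bit at position 2

2


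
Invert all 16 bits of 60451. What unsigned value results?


60451 ^ 65535 = 5084

5084


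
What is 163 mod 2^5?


163 & 31 = 3

3


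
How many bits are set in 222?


0b11011110 has 6 set bits

6


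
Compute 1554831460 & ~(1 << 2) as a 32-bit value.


1554831460 & ~(1 << 2) = 1554831456

1554831456


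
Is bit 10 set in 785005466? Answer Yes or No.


0b101110110010100011101110011010, bit 10 = 0. No

No


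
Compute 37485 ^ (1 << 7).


37485 ^ (1 << 7) = 37485 ^ 128 = 37613

37613


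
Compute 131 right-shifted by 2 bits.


0b10000011 >> 2 = 0b100000 = 32

32


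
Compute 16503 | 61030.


0b100000001110111 | 0b1110111001100110 = 0b1110111001110111 = 61047

61047


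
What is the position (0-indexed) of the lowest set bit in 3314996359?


0b11000101100101101101010010000111. Lowest set bit at position 0

0


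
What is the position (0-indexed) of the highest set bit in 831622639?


0b110001100100011000110111101111. Highest set bit at position 29

29


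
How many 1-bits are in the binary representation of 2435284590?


0b10010001001001110111111001101110 has 18 set bits

18


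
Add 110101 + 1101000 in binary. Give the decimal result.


110101 + 1101000 = 10011101 = 157

157


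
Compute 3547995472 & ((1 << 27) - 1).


3547995472 & 134217727 = 58334544

58334544


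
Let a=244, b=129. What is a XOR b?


244 ^ 129 = 117

117


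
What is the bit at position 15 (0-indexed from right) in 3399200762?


0b11001010100110111010111111111010, position 15 = 1

1


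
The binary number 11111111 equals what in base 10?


11111111 in decimal = 255

255


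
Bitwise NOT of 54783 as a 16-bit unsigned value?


~0b1101010111111111 = 0b10101000000000 = 10752 (16-bit unsigned)

10752


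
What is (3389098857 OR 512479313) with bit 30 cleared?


Step 1: 3389098857 | 512479313 = 3733707641
Step 2: 3733707641 & ~(1 << 30) = 2659965817

2659965817


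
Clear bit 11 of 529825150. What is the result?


529825150 & ~(1 << 11) = 529823102

529823102


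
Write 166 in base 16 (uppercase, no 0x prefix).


166 = A6 hex

A6


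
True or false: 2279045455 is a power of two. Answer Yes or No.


0b10000111110101110111100101001111. Multiple bits set => No

No


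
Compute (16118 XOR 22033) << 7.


Step 1: 16118 ^ 22033 = 26855
Step 2: 26855 << 7 = 3437440

3437440


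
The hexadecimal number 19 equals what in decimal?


19 hex = 25 decimal

25


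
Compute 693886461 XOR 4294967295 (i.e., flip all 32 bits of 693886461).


693886461 ^ 4294967295 = 3601080834

3601080834


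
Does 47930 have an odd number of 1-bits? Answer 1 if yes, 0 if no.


0b1011101100111010 has 10 ones => parity 0

0


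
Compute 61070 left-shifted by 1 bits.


0b1110111010001110 << 1 = 0b11101110100011100 = 122140

122140


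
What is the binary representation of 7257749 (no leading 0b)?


7257749 = 11011101011111010010101 in binary

11011101011111010010101


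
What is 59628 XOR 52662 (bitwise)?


0b1110100011101100 ^ 0b1100110110110110 = 0b10010101011010 = 9562

9562


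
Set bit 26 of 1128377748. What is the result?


1128377748 | (1 << 26) = 1128377748 | 67108864 = 1195486612

1195486612


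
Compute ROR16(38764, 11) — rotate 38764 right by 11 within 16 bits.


Rotate 0b1001011101101100 right by 11 (16-bit) = 0b1110110110010010 = 60818

60818


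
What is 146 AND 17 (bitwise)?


0b10010010 & 0b10001 = 0b10000 = 16

16


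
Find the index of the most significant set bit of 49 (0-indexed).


0b110001. Highest set bit at position 5

5


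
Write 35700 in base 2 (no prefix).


35700 = 1000101101110100 in binary

1000101101110100


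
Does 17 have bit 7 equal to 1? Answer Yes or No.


0b10001, bit 7 = 0. No

No


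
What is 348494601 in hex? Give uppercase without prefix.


348494601 = 14C59B09 hex

14C59B09


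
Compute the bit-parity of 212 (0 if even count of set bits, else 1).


0b11010100 has 4 ones => parity 0

0


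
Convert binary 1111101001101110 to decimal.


1111101001101110 in decimal = 64110

64110


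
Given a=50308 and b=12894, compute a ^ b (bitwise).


50308 ^ 12894 = 63194

63194


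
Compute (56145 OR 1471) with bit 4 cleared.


Step 1: 56145 | 1471 = 57343
Step 2: 57343 & ~(1 << 4) = 57327

57327


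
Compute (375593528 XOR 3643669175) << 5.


Step 1: 375593528 ^ 3643669175 = 3478053007
Step 2: 3478053007 << 5 = 111297696224

111297696224


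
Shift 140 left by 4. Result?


0b10001100 << 4 = 0b100011000000 = 2240

2240


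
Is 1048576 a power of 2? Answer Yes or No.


0b100000000000000000000. Only one bit set => Yes

Yes


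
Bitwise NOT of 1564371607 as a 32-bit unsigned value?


~0b1011101001111100110101010010111 = 0b10100010110000011001010101101000 = 2730595688 (32-bit unsigned)

2730595688


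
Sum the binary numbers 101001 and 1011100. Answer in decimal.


101001 + 1011100 = 10000101 = 133

133


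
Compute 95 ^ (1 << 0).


95 ^ (1 << 0) = 95 ^ 1 = 94

94


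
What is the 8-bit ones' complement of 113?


113 ^ 255 = 142

142


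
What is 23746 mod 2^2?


23746 & 3 = 2

2


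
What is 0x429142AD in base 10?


429142AD hex = 1116816045 decimal

1116816045


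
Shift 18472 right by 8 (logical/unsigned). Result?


0b100100000101000 >> 8 = 0b1001000 = 72

72


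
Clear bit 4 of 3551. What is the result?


3551 & ~(1 << 4) = 3535

3535


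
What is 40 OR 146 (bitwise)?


0b101000 | 0b10010010 = 0b10111010 = 186

186


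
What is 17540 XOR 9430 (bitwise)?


0b100010010000100 ^ 0b10010011010110 = 0b110000001010010 = 24658

24658


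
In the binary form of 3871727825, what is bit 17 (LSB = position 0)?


0b11100110110001011110000011010001, position 17 = 0

0


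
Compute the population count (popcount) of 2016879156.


0b1111000001101110010001000110100 has 14 set bits

14


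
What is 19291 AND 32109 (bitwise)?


0b100101101011011 & 0b111110101101101 = 0b100100101001001 = 18761

18761


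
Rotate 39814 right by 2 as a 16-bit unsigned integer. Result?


Rotate 0b1001101110000110 right by 2 (16-bit) = 0b1010011011100001 = 42721

42721


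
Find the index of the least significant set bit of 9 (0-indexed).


0b1001. Lowest set bit at position 0

0


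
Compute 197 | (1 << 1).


197 | (1 << 1) = 197 | 2 = 199

199


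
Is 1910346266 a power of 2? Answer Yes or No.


0b1110001110111011001001000011010. Multiple bits set => No

No


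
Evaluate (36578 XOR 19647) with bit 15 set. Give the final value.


Step 1: 36578 ^ 19647 = 49757
Step 2: 49757 | (1 << 15) = 49757 | 32768 = 49757

49757


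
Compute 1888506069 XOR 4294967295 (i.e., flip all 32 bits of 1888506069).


1888506069 ^ 4294967295 = 2406461226

2406461226


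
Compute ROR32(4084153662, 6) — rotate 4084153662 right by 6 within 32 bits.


Rotate 0b11110011011011110011110100111110 right by 6 (32-bit) = 0b11111011110011011011110011110100 = 4224564468

4224564468


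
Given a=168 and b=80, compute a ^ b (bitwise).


168 ^ 80 = 248

248


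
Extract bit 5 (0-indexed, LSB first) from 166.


0b10100110, position 5 = 1

1


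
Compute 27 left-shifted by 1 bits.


0b11011 << 1 = 0b110110 = 54

54


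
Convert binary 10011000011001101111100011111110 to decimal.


10011000011001101111100011111110 in decimal = 2556885246

2556885246


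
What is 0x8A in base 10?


8A hex = 138 decimal

138


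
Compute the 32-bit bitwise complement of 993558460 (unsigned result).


~0b111011001110000111111110111100 = 0b11000100110001111000000001000011 = 3301408835 (32-bit unsigned)

3301408835


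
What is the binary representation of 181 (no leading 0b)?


181 = 10110101 in binary

10110101


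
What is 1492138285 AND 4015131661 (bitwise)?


0b1011000111100000011100100101101 & 0b11101111010100100000110000001101 = 0b1001000010100000000100000001101 = 1213204493

1213204493


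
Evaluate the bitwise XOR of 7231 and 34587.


0b1110000111111 ^ 0b1000011100011011 = 0b1001101100100100 = 39716

39716


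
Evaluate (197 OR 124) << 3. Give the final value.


Step 1: 197 | 124 = 253
Step 2: 253 << 3 = 2024

2024


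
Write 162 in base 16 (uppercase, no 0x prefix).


162 = A2 hex

A2


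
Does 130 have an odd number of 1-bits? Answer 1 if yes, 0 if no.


0b10000010 has 2 ones => parity 0

0


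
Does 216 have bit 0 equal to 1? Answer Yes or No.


0b11011000, bit 0 = 0. No

No


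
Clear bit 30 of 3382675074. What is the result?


3382675074 & ~(1 << 30) = 2308933250

2308933250


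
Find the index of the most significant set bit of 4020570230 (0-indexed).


0b11101111101001010000100001110110. Highest set bit at position 31

31


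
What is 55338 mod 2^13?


55338 & 8191 = 6186

6186


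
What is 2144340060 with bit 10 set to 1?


2144340060 | (1 << 10) = 2144340060 | 1024 = 2144341084

2144341084


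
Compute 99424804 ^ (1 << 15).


99424804 ^ (1 << 15) = 99424804 ^ 32768 = 99457572

99457572


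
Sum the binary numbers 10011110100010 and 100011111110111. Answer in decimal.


10011110100010 + 100011111110111 = 110111110011001 = 28569

28569


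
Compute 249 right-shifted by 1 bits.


0b11111001 >> 1 = 0b1111100 = 124

124


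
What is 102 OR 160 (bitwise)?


0b1100110 | 0b10100000 = 0b11100110 = 230

230


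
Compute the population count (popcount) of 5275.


0b1010010011011 has 7 set bits

7


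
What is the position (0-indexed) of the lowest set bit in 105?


0b1101001. Lowest set bit at position 0

0


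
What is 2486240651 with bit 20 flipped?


2486240651 ^ (1 << 20) = 2486240651 ^ 1048576 = 2485192075

2485192075


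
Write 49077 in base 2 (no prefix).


49077 = 1011111110110101 in binary

1011111110110101


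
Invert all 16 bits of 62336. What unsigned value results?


62336 ^ 65535 = 3199

3199


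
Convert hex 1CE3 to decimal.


1CE3 hex = 7395 decimal

7395


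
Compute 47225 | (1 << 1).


47225 | (1 << 1) = 47225 | 2 = 47227

47227


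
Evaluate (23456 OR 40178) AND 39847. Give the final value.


Step 1: 23456 | 40178 = 57330
Step 2: 57330 & 39847 = 39842

39842


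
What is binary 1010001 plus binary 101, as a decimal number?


1010001 + 101 = 1010110 = 86

86


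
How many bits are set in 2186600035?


0b10000010010101001101111001100011 has 15 set bits

15


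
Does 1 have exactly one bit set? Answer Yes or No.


0b1. Only one bit set => Yes

Yes


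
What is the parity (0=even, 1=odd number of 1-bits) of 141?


0b10001101 has 4 ones => parity 0

0


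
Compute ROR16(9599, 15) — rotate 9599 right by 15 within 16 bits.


Rotate 0b10010101111111 right by 15 (16-bit) = 0b100101011111110 = 19198

19198


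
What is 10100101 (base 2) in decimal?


10100101 in decimal = 165

165


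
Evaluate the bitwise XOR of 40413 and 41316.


0b1001110111011101 ^ 0b1010000101100100 = 0b11110010111001 = 15545

15545


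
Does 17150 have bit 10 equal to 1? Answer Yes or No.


0b100001011111110, bit 10 = 0. No

No


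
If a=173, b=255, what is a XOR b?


173 ^ 255 = 82

82


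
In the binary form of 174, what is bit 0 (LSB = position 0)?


0b10101110, position 0 = 0

0


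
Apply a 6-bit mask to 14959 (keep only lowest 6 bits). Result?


14959 & 63 = 47

47


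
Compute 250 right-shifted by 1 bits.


0b11111010 >> 1 = 0b1111101 = 125

125


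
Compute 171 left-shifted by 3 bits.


0b10101011 << 3 = 0b10101011000 = 1368

1368


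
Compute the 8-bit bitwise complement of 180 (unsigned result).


~0b10110100 = 0b1001011 = 75 (8-bit unsigned)

75


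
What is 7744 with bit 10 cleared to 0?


7744 & ~(1 << 10) = 6720

6720


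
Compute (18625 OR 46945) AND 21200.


Step 1: 18625 | 46945 = 65505
Step 2: 65505 & 21200 = 21184

21184


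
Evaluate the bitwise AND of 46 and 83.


0b101110 & 0b1010011 = 0b10 = 2

2


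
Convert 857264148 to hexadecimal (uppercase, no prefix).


857264148 = 3318D014 hex

3318D014


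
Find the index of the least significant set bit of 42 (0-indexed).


0b101010. Lowest set bit at position 1

1


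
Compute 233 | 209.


0b11101001 | 0b11010001 = 0b11111001 = 249

249


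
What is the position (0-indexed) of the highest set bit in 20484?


0b101000000000100. Highest set bit at position 14

14


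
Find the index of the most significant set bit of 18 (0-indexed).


0b10010. Highest set bit at position 4

4


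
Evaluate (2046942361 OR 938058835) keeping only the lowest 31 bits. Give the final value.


Step 1: 2046942361 | 938058835 = 2146041051
Step 2: 2146041051 & 2147483647 = 2146041051

2146041051


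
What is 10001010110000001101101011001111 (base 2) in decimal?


10001010110000001101101011001111 in decimal = 2327894735

2327894735


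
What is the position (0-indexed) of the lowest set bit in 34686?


0b1000011101111110. Lowest set bit at position 1

1


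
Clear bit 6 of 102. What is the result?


102 & ~(1 << 6) = 38

38


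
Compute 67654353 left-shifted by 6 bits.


0b100000010000101001011010001 << 6 = 0b100000010000101001011010001000000 = 4329878592

4329878592


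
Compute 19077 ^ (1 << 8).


19077 ^ (1 << 8) = 19077 ^ 256 = 19333

19333


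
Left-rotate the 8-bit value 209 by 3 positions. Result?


Rotate 0b11010001 left by 3 (8-bit) = 0b10001110 = 142

142


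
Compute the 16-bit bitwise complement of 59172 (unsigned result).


~0b1110011100100100 = 0b1100011011011 = 6363 (16-bit unsigned)

6363


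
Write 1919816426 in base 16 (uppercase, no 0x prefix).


1919816426 = 726E12EA hex

726E12EA


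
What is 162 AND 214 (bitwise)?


0b10100010 & 0b11010110 = 0b10000010 = 130

130


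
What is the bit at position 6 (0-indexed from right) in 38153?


0b1001010100001001, position 6 = 0

0


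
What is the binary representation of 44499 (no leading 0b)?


44499 = 1010110111010011 in binary

1010110111010011


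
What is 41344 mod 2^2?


41344 & 3 = 0

0


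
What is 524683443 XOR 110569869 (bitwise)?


0b11111010001100000100010110011 ^ 0b110100101110010100110001101 = 0b11001110100010010000100111110 = 433135934

433135934


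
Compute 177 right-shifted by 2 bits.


0b10110001 >> 2 = 0b101100 = 44

44


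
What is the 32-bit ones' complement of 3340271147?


3340271147 ^ 4294967295 = 954696148

954696148


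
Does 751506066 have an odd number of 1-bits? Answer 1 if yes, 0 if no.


0b101100110010110001001010010010 has 13 ones => parity 1

1


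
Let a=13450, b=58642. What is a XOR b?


13450 ^ 58642 = 53656

53656


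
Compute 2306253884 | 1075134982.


0b10001001011101101010010000111100 | 0b1000000000101010100001000000110 = 0b11001001011101111110011000111110 = 3380078142

3380078142


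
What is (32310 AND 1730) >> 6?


Step 1: 32310 & 1730 = 1538
Step 2: 1538 >> 6 = 24

24


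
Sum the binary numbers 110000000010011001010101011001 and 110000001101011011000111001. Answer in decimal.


110000000010011001010101011001 + 110000001101011011000111001 = 110110000100000100101110010010 = 907037586

907037586


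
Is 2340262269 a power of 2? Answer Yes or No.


0b10001011011111011001000101111101. Multiple bits set => No

No


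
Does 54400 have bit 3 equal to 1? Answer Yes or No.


0b1101010010000000, bit 3 = 0. No

No


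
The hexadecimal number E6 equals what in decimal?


E6 hex = 230 decimal

230


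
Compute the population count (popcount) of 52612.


0b1100110110000100 has 7 set bits

7


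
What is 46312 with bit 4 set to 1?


46312 | (1 << 4) = 46312 | 16 = 46328

46328


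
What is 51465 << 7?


0b1100100100001001 << 7 = 0b11001001000010010000000 = 6587520

6587520


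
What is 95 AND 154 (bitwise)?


0b1011111 & 0b10011010 = 0b11010 = 26

26


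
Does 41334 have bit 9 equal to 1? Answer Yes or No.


0b1010000101110110, bit 9 = 0. No

No


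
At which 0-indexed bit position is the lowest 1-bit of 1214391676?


0b1001000011000100010010101111100. Lowest set bit at position 2

2


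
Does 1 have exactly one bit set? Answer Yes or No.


0b1. Only one bit set => Yes

Yes


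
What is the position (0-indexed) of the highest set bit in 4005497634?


0b11101110101111110000101100100010. Highest set bit at position 31

31


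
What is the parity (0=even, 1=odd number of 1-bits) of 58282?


0b1110001110101010 has 9 ones => parity 1

1


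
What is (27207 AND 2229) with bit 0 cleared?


Step 1: 27207 & 2229 = 2053
Step 2: 2053 & ~(1 << 0) = 2052

2052


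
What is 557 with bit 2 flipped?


557 ^ (1 << 2) = 557 ^ 4 = 553

553


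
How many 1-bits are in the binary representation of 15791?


0b11110110101111 has 11 set bits

11


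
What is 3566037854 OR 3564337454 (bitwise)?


0b11010100100011010110101101011110 | 0b11010100011100110111100100101110 = 0b11010100111111110111101101111110 = 3573513086

3573513086


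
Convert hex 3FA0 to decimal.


3FA0 hex = 16288 decimal

16288


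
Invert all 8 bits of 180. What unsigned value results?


180 ^ 255 = 75

75


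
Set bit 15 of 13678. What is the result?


13678 | (1 << 15) = 13678 | 32768 = 46446

46446


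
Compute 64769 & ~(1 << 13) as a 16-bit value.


64769 & ~(1 << 13) = 56577

56577


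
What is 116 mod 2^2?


116 & 3 = 0

0


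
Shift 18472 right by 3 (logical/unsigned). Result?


0b100100000101000 >> 3 = 0b100100000101 = 2309

2309


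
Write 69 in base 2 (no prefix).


69 = 1000101 in binary

1000101


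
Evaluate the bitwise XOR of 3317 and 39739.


0b110011110101 ^ 0b1001101100111011 = 0b1001011111001110 = 38862

38862


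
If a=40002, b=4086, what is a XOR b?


40002 ^ 4086 = 37812

37812


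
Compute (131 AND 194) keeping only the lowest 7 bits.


Step 1: 131 & 194 = 130
Step 2: 130 & 127 = 2

2


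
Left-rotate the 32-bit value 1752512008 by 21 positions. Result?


Rotate 0b1101000011101010011011000001000 left by 21 (32-bit) = 0b11000001000011010000111010100110 = 3238858406

3238858406


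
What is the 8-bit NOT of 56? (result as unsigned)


~0b111000 = 0b11000111 = 199 (8-bit unsigned)

199


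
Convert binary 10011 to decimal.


10011 in decimal = 19

19


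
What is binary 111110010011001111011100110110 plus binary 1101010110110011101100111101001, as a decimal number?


111110010011001111011100110110 + 1101010110110011101100111101001 = 10101001001001101101000100011111 = 2837893407

2837893407


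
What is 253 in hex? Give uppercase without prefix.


253 = FD hex

FD


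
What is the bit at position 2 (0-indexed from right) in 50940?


0b1100011011111100, position 2 = 1

1


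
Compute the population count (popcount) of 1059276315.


0b111111001000110100011000011011 has 16 set bits

16


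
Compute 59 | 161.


0b111011 | 0b10100001 = 0b10111011 = 187

187


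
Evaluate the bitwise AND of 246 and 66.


0b11110110 & 0b1000010 = 0b1000010 = 66

66


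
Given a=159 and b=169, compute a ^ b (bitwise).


159 ^ 169 = 54

54


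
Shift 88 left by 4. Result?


0b1011000 << 4 = 0b10110000000 = 1408

1408


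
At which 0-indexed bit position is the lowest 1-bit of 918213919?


0b110110101110101101010100011111. Lowest set bit at position 0

0


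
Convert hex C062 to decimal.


C062 hex = 49250 decimal

49250


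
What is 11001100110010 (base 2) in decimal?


11001100110010 in decimal = 13106

13106


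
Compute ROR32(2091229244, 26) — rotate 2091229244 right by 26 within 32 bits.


Rotate 0b1111100101001011010000000111100 right by 26 (32-bit) = 0b101001011010000000111100011111 = 694685471

694685471


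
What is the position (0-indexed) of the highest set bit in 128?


0b10000000. Highest set bit at position 7

7
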